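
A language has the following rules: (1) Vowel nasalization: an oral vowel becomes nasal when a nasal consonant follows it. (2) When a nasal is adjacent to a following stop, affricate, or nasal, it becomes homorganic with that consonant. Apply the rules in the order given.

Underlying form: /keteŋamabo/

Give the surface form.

Rule 1: /e/ before nasal /ŋ/ → [ẽ]
Rule 1: /a/ before nasal /m/ → [ã]
After rule 1: ketẽŋãmabo
Rule 2: no segment meets the rule's conditions; no change.

[ketẽŋãmabo]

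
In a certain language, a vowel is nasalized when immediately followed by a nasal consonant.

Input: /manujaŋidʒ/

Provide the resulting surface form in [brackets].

[mãnujãŋidʒ]

/a/ before nasal /n/ → [ã]
/a/ before nasal /ŋ/ → [ã]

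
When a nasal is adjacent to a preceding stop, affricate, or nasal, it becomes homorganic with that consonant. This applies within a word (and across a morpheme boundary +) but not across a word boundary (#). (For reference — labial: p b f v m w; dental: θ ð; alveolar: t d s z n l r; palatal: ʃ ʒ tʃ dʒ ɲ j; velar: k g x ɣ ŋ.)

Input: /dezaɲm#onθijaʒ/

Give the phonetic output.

[dezaɲɲ#onθijaʒ]

/m/ after /ɲ/ (palatal) → [ɲ]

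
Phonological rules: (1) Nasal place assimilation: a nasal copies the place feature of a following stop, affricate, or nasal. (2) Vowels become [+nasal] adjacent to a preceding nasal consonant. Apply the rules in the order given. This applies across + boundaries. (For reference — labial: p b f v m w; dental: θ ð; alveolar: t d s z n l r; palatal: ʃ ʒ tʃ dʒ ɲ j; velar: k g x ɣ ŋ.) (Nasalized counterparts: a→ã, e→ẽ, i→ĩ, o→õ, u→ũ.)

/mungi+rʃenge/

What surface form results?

Rule 1: /n/ before /g/ (velar) → [ŋ]
Rule 1: /n/ before /g/ (velar) → [ŋ]
After rule 1: muŋgi+rʃeŋge
Rule 2: /u/ after nasal /m/ → [ũ]

[mũŋgi+rʃeŋge]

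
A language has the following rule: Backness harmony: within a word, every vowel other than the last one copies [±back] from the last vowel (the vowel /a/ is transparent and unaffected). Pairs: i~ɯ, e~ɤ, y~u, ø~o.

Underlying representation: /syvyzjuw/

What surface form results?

[suvuzjuw]

/y/ harmonizes with /u/ ([+back]) → [u]
/y/ harmonizes with /u/ ([+back]) → [u]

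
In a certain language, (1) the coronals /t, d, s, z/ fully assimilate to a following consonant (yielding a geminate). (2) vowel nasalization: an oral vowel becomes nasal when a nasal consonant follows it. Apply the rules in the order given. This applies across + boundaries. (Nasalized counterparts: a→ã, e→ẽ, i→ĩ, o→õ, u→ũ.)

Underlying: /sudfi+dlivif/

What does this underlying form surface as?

[suffi+llivif]

Rule 1: /d/ before /f/ → [f] (total assimilation)
Rule 1: /d/ before /l/ → [l] (total assimilation)
After rule 1: suffi+llivif
Rule 2: no segment meets the rule's conditions; no change.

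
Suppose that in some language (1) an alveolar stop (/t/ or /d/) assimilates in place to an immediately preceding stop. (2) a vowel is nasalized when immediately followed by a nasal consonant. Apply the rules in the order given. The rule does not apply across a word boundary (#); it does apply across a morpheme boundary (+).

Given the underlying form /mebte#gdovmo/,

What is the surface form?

Rule 1: /t/ after /b/ (labial) → [p]
Rule 1: /d/ after /g/ (velar) → [g]
After rule 1: mebpe#ggovmo
Rule 2: no segment meets the rule's conditions; no change.

[mebpe#ggovmo]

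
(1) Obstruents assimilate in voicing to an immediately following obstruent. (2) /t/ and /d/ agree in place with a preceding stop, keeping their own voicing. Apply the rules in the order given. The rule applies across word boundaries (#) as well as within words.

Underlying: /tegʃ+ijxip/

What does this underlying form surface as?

Rule 1: /g/ before /ʃ/ (voiceless) → [k]
After rule 1: tekʃ+ijxip
Rule 2: no segment meets the rule's conditions; no change.

[tekʃ+ijxip]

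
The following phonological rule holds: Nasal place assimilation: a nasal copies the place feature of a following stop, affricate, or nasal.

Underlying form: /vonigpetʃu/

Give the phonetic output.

[vonigpetʃu]

no segment meets the rule's conditions; no change.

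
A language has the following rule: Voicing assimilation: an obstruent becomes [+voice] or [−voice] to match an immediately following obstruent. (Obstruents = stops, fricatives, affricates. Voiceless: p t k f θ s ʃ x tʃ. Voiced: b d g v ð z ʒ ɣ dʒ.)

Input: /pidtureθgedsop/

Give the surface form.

/d/ before /t/ (voiceless) → [t]
/θ/ before /g/ (voiced) → [ð]
/d/ before /s/ (voiceless) → [t]

[pittureðgetsop]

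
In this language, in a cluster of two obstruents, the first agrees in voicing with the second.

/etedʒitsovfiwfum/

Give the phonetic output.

[etedʒitsoffiwfum]

/v/ before /f/ (voiceless) → [f]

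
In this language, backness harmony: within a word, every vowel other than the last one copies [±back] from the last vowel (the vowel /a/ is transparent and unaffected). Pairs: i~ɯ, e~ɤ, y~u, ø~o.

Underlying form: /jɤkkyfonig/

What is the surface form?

[jekkyfønig]

/ɤ/ harmonizes with /i/ ([-back]) → [e]
/o/ harmonizes with /i/ ([-back]) → [ø]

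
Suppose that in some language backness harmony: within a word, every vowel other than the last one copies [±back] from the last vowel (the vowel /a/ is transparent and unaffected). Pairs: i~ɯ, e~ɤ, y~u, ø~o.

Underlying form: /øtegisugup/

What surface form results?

/ø/ harmonizes with /u/ ([+back]) → [o]
/e/ harmonizes with /u/ ([+back]) → [ɤ]
/i/ harmonizes with /u/ ([+back]) → [ɯ]

[otɤgɯsugup]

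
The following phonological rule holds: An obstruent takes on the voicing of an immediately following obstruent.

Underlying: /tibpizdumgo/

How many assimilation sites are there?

/b/ before /p/ (voiceless) → [p]
1 segment changes.

1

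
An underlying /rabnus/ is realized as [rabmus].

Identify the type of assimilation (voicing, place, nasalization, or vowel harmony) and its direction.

place assimilation, progressive

/n/→[m].
Each target copies a feature from the preceding segment, so the direction is progressive.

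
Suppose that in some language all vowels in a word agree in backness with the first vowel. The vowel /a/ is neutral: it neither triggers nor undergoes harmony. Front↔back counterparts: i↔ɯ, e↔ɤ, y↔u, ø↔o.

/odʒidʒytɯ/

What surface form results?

/i/ harmonizes with /o/ ([+back]) → [ɯ]
/y/ harmonizes with /o/ ([+back]) → [u]

[odʒɯdʒutɯ]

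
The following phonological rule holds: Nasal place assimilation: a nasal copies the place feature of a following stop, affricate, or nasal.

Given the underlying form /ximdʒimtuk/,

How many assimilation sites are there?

/m/ before /dʒ/ (palatal) → [ɲ]
/m/ before /t/ (alveolar) → [n]
2 segments change.

2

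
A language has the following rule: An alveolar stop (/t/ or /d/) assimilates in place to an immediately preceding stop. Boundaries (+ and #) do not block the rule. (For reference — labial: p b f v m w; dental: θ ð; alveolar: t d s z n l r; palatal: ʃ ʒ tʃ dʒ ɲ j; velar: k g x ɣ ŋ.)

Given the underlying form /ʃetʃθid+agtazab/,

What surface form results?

[ʃetʃθid+agkazab]

/t/ after /g/ (velar) → [k]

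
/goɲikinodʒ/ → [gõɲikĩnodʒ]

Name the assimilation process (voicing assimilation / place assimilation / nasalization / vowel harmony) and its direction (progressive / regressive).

/o/→[õ] /i/→[ĩ].
Each target copies a feature from the following segment, so the direction is regressive.

nasalization, regressive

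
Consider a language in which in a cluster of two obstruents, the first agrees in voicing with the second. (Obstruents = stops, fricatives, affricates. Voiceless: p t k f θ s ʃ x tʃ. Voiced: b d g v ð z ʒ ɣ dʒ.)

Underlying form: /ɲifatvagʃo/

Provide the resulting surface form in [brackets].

[ɲifadvakʃo]

/t/ before /v/ (voiced) → [d]
/g/ before /ʃ/ (voiceless) → [k]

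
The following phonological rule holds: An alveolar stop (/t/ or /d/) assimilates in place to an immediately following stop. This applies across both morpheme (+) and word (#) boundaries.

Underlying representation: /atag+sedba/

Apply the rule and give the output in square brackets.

/d/ before /b/ (labial) → [b]

[atag+sebba]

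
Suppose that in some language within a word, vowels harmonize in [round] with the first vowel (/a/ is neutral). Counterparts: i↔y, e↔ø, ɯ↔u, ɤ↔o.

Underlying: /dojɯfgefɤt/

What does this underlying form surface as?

[dojufgøfot]

/ɯ/ harmonizes with /o/ ([+round]) → [u]
/e/ harmonizes with /o/ ([+round]) → [ø]
/ɤ/ harmonizes with /o/ ([+round]) → [o]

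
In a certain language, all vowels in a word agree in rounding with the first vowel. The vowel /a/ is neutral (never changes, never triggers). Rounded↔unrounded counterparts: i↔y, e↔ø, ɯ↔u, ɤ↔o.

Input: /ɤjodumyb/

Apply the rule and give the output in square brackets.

[ɤjɤdɯmib]

/o/ harmonizes with /ɤ/ ([-round]) → [ɤ]
/u/ harmonizes with /ɤ/ ([-round]) → [ɯ]
/y/ harmonizes with /ɤ/ ([-round]) → [i]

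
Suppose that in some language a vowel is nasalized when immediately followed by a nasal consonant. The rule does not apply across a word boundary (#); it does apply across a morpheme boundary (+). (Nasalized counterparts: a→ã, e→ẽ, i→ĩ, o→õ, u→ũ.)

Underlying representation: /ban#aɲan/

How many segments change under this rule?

/a/ before nasal /n/ → [ã]
/a/ before nasal /ɲ/ → [ã]
/a/ before nasal /n/ → [ã]
3 segments change.

3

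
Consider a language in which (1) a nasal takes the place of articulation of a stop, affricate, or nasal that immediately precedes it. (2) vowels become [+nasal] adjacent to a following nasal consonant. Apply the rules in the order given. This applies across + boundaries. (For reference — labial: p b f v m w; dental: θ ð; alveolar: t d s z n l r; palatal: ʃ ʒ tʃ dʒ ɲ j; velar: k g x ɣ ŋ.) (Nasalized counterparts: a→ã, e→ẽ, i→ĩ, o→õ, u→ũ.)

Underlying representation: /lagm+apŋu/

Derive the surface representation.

[lagŋ+apmu]

Rule 1: /m/ after /g/ (velar) → [ŋ]
Rule 1: /ŋ/ after /p/ (labial) → [m]
After rule 1: lagŋ+apmu
Rule 2: no segment meets the rule's conditions; no change.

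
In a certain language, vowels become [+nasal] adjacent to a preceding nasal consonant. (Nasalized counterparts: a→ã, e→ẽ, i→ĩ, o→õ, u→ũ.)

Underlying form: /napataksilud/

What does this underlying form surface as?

[nãpataksilud]

/a/ after nasal /n/ → [ã]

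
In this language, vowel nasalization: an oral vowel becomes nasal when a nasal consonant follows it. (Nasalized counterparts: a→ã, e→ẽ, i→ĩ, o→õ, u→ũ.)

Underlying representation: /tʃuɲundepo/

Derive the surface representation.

/u/ before nasal /ɲ/ → [ũ]
/u/ before nasal /n/ → [ũ]

[tʃũɲũndepo]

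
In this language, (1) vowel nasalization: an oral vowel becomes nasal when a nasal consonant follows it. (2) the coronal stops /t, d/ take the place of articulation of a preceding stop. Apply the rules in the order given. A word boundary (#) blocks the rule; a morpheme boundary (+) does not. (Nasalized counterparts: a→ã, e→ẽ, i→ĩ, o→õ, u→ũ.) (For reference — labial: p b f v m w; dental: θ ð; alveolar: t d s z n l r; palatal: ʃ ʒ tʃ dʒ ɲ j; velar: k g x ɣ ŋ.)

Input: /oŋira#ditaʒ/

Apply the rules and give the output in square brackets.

[õŋira#ditaʒ]

Rule 1: /o/ before nasal /ŋ/ → [õ]
After rule 1: õŋira#ditaʒ
Rule 2: no segment meets the rule's conditions; no change.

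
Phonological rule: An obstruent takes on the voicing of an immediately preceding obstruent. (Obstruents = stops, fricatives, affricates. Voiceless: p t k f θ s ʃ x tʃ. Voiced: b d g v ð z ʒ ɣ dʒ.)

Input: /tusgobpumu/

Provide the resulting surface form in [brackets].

[tuskobbumu]

/g/ after /s/ (voiceless) → [k]
/p/ after /b/ (voiced) → [b]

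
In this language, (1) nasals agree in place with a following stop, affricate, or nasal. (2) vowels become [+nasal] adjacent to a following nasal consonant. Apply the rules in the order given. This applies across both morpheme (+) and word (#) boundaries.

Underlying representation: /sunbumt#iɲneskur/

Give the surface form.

Rule 1: /n/ before /b/ (labial) → [m]
Rule 1: /m/ before /t/ (alveolar) → [n]
Rule 1: /ɲ/ before /n/ (alveolar) → [n]
After rule 1: sumbunt#inneskur
Rule 2: /u/ before nasal /m/ → [ũ]
Rule 2: /u/ before nasal /n/ → [ũ]
Rule 2: /i/ before nasal /n/ → [ĩ]

[sũmbũnt#ĩnneskur]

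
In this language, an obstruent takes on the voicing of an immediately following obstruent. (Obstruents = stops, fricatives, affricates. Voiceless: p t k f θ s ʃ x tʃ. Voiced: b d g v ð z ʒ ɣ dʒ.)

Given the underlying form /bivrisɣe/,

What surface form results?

[bivrizɣe]

/s/ before /ɣ/ (voiced) → [z]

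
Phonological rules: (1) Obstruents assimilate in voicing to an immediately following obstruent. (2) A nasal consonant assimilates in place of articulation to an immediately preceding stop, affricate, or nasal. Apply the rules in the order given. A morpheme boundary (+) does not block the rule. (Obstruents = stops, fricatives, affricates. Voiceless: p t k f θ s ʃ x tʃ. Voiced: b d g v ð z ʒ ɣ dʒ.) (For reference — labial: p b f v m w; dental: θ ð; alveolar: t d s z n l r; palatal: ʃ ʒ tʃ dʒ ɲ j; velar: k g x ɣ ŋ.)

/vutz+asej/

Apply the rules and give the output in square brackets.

Rule 1: /t/ before /z/ (voiced) → [d]
After rule 1: vudz+asej
Rule 2: no segment meets the rule's conditions; no change.

[vudz+asej]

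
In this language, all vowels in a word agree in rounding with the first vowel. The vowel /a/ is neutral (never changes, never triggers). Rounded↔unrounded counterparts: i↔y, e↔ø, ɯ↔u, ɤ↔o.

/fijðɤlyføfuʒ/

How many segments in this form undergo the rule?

3

/y/ harmonizes with /i/ ([-round]) → [i]
/ø/ harmonizes with /i/ ([-round]) → [e]
/u/ harmonizes with /i/ ([-round]) → [ɯ]
3 segments change.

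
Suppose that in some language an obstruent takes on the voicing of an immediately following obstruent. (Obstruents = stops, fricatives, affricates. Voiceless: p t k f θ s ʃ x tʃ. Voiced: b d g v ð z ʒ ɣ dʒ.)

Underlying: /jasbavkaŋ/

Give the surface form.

[jazbafkaŋ]

/s/ before /b/ (voiced) → [z]
/v/ before /k/ (voiceless) → [f]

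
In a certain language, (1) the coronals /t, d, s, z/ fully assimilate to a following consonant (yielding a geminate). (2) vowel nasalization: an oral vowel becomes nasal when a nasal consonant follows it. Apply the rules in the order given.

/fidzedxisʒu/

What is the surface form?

[fizzexxiʒʒu]

Rule 1: /d/ before /z/ → [z] (total assimilation)
Rule 1: /d/ before /x/ → [x] (total assimilation)
Rule 1: /s/ before /ʒ/ → [ʒ] (total assimilation)
After rule 1: fizzexxiʒʒu
Rule 2: no segment meets the rule's conditions; no change.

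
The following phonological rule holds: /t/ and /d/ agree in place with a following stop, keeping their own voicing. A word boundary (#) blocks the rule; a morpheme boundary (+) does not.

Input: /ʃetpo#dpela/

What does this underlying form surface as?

/t/ before /p/ (labial) → [p]
/d/ before /p/ (labial) → [b]

[ʃeppo#bpela]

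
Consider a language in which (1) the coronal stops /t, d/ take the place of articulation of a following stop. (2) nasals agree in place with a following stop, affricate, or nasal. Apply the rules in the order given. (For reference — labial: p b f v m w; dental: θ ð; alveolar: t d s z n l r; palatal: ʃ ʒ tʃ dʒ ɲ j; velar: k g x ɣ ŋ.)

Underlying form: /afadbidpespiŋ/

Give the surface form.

[afabbibpespiŋ]

Rule 1: /d/ before /b/ (labial) → [b]
Rule 1: /d/ before /p/ (labial) → [b]
After rule 1: afabbibpespiŋ
Rule 2: no segment meets the rule's conditions; no change.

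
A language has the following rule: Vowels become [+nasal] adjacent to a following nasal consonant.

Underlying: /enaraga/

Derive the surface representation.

[ẽnaraga]

/e/ before nasal /n/ → [ẽ]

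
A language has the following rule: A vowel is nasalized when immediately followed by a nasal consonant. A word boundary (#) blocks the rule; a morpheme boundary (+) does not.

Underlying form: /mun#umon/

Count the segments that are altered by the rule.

/u/ before nasal /n/ → [ũ]
/u/ before nasal /m/ → [ũ]
/o/ before nasal /n/ → [õ]
3 segments change.

3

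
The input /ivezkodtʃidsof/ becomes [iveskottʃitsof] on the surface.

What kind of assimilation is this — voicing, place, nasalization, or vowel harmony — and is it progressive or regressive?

voicing assimilation, regressive

/z/→[s] /d/→[t] /d/→[t].
Each target copies a feature from the following segment, so the direction is regressive.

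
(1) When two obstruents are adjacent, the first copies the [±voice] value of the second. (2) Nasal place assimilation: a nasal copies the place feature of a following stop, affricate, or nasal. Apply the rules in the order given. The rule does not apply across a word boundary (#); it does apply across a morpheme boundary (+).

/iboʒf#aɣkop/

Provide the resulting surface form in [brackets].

[iboʃf#axkop]

Rule 1: /ʒ/ before /f/ (voiceless) → [ʃ]
Rule 1: /ɣ/ before /k/ (voiceless) → [x]
After rule 1: iboʃf#axkop
Rule 2: no segment meets the rule's conditions; no change.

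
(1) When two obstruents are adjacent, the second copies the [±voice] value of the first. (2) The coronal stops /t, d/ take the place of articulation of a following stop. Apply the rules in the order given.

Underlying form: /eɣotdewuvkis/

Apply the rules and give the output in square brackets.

[eɣottewuvgis]

Rule 1: /d/ after /t/ (voiceless) → [t]
Rule 1: /k/ after /v/ (voiced) → [g]
After rule 1: eɣottewuvgis
Rule 2: no segment meets the rule's conditions; no change.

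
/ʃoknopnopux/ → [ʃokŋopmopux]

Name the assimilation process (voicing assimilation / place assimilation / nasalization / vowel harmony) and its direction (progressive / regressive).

place assimilation, progressive

/n/→[ŋ] /n/→[m].
Each target copies a feature from the preceding segment, so the direction is progressive.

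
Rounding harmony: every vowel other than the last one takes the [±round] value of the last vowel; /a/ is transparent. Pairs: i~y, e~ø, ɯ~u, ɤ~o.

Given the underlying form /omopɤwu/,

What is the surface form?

/ɤ/ harmonizes with /u/ ([+round]) → [o]

[omopowu]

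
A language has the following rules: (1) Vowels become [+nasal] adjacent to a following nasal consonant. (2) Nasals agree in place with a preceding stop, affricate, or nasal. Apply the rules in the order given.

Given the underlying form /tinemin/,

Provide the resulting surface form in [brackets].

[tĩnẽmĩn]

Rule 1: /i/ before nasal /n/ → [ĩ]
Rule 1: /e/ before nasal /m/ → [ẽ]
Rule 1: /i/ before nasal /n/ → [ĩ]
After rule 1: tĩnẽmĩn
Rule 2: no segment meets the rule's conditions; no change.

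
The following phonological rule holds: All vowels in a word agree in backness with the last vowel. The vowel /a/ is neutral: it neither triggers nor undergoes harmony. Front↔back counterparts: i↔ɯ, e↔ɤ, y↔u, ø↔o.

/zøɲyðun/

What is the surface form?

[zoɲuðun]

/ø/ harmonizes with /u/ ([+back]) → [o]
/y/ harmonizes with /u/ ([+back]) → [u]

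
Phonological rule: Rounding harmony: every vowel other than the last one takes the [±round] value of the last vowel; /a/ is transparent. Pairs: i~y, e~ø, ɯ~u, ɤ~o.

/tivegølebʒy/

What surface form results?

/i/ harmonizes with /y/ ([+round]) → [y]
/e/ harmonizes with /y/ ([+round]) → [ø]
/e/ harmonizes with /y/ ([+round]) → [ø]

[tyvøgøløbʒy]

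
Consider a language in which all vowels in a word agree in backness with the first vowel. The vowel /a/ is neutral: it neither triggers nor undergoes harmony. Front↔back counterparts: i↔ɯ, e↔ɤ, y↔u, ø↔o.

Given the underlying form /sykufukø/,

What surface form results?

[sykyfykø]

/u/ harmonizes with /y/ ([-back]) → [y]
/u/ harmonizes with /y/ ([-back]) → [y]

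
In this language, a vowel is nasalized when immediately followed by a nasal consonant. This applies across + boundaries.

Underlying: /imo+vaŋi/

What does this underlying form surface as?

[ĩmo+vãŋi]

/i/ before nasal /m/ → [ĩ]
/a/ before nasal /ŋ/ → [ã]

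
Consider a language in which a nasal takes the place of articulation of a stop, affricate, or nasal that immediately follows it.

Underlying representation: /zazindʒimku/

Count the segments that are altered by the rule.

2

/n/ before /dʒ/ (palatal) → [ɲ]
/m/ before /k/ (velar) → [ŋ]
2 segments change.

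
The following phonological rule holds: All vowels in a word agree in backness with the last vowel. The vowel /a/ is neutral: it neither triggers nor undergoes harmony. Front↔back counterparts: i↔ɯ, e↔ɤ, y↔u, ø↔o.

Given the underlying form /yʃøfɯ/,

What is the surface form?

[uʃofɯ]

/y/ harmonizes with /ɯ/ ([+back]) → [u]
/ø/ harmonizes with /ɯ/ ([+back]) → [o]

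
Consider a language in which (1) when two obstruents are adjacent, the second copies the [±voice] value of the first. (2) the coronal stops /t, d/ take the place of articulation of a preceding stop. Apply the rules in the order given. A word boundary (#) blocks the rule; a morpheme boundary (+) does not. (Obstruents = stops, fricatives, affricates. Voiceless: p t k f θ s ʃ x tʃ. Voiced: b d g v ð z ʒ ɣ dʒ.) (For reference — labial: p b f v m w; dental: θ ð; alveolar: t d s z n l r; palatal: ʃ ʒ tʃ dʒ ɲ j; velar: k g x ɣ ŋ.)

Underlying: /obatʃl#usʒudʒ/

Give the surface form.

Rule 1: /ʒ/ after /s/ (voiceless) → [ʃ]
After rule 1: obatʃl#usʃudʒ
Rule 2: no segment meets the rule's conditions; no change.

[obatʃl#usʃudʒ]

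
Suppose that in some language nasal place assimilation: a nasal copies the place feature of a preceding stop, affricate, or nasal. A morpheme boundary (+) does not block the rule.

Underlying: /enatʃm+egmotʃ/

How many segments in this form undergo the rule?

/m/ after /tʃ/ (palatal) → [ɲ]
/m/ after /g/ (velar) → [ŋ]
2 segments change.

2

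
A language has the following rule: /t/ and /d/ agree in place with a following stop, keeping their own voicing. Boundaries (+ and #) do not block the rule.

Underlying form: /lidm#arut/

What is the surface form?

no segment meets the rule's conditions; no change.

[lidm#arut]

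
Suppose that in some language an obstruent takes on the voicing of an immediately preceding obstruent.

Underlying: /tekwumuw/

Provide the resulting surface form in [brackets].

no segment meets the rule's conditions; no change.

[tekwumuw]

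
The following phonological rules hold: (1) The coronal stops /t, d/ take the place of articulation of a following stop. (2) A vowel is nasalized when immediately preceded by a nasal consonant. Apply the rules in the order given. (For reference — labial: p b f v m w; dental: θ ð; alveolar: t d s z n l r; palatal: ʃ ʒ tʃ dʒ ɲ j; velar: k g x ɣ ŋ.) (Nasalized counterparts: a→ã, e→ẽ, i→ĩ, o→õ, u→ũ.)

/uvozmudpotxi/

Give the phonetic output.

[uvozmũbpotxi]

Rule 1: /d/ before /p/ (labial) → [b]
After rule 1: uvozmubpotxi
Rule 2: /u/ after nasal /m/ → [ũ]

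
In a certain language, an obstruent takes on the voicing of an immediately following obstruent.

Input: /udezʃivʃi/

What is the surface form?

[udesʃifʃi]

/z/ before /ʃ/ (voiceless) → [s]
/v/ before /ʃ/ (voiceless) → [f]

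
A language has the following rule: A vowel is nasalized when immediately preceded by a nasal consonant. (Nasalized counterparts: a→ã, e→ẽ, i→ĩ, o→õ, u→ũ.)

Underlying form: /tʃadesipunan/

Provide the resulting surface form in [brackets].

/a/ after nasal /n/ → [ã]

[tʃadesipunãn]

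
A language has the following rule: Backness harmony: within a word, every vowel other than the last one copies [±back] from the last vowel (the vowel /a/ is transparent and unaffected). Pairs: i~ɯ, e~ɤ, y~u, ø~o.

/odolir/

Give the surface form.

[ødølir]

/o/ harmonizes with /i/ ([-back]) → [ø]
/o/ harmonizes with /i/ ([-back]) → [ø]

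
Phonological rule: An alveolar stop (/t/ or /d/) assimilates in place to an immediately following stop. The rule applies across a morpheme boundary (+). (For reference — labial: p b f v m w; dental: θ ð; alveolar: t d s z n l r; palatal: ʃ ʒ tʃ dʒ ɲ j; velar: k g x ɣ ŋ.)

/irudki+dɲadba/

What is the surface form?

/d/ before /k/ (velar) → [g]
/d/ before /b/ (labial) → [b]

[irugki+dɲabba]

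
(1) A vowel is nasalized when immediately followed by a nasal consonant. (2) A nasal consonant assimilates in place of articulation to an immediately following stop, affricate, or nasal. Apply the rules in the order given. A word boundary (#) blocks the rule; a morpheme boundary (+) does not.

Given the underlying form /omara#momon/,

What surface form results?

[õmara#mõmõn]

Rule 1: /o/ before nasal /m/ → [õ]
Rule 1: /o/ before nasal /m/ → [õ]
Rule 1: /o/ before nasal /n/ → [õ]
After rule 1: õmara#mõmõn
Rule 2: no segment meets the rule's conditions; no change.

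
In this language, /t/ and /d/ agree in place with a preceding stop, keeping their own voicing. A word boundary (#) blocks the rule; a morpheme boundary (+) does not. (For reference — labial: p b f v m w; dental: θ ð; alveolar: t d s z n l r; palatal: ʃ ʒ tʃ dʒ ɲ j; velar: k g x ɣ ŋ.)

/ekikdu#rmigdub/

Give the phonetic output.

/d/ after /k/ (velar) → [g]
/d/ after /g/ (velar) → [g]

[ekikgu#rmiggub]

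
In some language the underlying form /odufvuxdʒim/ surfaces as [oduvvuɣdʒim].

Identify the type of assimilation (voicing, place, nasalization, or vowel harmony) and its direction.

/f/→[v] /x/→[ɣ].
Each target copies a feature from the following segment, so the direction is regressive.

voicing assimilation, regressive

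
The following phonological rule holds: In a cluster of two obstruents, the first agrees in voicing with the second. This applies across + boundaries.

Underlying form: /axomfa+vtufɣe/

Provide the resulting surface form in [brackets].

[axomfa+ftuvɣe]

/v/ before /t/ (voiceless) → [f]
/f/ before /ɣ/ (voiced) → [v]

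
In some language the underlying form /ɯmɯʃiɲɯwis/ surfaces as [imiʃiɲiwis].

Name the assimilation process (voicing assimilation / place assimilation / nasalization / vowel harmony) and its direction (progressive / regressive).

vowel harmony, regressive

/ɯ/→[i] /ɯ/→[i] /ɯ/→[i].
Vowels agree with the last vowel, so the harmony is regressive.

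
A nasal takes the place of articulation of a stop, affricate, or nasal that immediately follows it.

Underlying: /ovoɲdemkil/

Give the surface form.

/ɲ/ before /d/ (alveolar) → [n]
/m/ before /k/ (velar) → [ŋ]

[ovondeŋkil]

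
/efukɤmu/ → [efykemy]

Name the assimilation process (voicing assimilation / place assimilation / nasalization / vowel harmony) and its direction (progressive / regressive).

/u/→[y] /ɤ/→[e] /u/→[y].
Vowels agree with the first vowel, so the harmony is progressive.

vowel harmony, progressive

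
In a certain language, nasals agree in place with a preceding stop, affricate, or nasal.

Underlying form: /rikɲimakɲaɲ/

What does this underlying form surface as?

/ɲ/ after /k/ (velar) → [ŋ]
/ɲ/ after /k/ (velar) → [ŋ]

[rikŋimakŋaɲ]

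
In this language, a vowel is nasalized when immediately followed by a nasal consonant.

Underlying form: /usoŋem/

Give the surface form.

/o/ before nasal /ŋ/ → [õ]
/e/ before nasal /m/ → [ẽ]

[usõŋẽm]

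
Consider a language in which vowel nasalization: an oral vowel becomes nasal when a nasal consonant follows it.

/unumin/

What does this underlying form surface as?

/u/ before nasal /n/ → [ũ]
/u/ before nasal /m/ → [ũ]
/i/ before nasal /n/ → [ĩ]

[ũnũmĩn]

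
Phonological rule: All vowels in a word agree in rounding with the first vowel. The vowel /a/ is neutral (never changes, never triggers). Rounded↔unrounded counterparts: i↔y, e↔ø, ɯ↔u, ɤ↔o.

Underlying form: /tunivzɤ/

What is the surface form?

[tunyvzo]

/i/ harmonizes with /u/ ([+round]) → [y]
/ɤ/ harmonizes with /u/ ([+round]) → [o]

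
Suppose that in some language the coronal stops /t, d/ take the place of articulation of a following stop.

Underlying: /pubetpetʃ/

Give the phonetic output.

[pubeppetʃ]

/t/ before /p/ (labial) → [p]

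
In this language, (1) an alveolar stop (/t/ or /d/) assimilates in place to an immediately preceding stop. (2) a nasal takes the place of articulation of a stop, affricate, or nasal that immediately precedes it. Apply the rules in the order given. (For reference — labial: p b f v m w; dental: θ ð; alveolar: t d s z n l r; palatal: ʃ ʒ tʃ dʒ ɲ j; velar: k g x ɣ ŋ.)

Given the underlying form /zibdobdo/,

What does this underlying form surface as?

Rule 1: /d/ after /b/ (labial) → [b]
Rule 1: /d/ after /b/ (labial) → [b]
After rule 1: zibbobbo
Rule 2: no segment meets the rule's conditions; no change.

[zibbobbo]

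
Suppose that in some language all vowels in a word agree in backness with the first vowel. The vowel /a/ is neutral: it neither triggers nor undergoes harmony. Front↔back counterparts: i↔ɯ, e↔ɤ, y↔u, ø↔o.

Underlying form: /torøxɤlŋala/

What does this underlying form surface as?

/ø/ harmonizes with /o/ ([+back]) → [o]

[toroxɤlŋala]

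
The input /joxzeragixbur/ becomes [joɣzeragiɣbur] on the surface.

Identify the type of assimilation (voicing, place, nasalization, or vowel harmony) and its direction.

voicing assimilation, regressive

/x/→[ɣ] /x/→[ɣ].
Each target copies a feature from the following segment, so the direction is regressive.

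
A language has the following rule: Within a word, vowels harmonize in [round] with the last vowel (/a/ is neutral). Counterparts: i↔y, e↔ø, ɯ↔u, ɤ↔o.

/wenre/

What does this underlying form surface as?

[wenre]

no segment meets the rule's conditions; no change.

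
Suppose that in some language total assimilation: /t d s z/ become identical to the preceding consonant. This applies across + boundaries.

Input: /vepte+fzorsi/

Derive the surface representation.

/t/ after /p/ → [p] (total assimilation)
/z/ after /f/ → [f] (total assimilation)
/s/ after /r/ → [r] (total assimilation)

[veppe+fforri]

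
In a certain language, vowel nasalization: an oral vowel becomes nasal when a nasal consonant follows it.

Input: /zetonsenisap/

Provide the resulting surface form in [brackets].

[zetõnsẽnisap]

/o/ before nasal /n/ → [õ]
/e/ before nasal /n/ → [ẽ]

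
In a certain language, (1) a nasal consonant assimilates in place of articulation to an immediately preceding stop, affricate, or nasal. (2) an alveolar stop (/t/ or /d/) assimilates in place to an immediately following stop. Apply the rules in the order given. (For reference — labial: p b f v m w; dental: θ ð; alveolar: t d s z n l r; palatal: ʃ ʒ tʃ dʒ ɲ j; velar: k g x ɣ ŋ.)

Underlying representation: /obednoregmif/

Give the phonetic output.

Rule 1: /m/ after /g/ (velar) → [ŋ]
After rule 1: obednoregŋif
Rule 2: no segment meets the rule's conditions; no change.

[obednoregŋif]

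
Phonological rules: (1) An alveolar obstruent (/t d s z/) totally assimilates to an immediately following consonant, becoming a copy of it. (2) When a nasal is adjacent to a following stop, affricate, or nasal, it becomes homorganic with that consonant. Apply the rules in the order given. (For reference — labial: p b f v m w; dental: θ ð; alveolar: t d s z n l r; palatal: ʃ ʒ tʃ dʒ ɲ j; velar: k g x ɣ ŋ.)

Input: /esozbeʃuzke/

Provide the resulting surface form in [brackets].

Rule 1: /z/ before /b/ → [b] (total assimilation)
Rule 1: /z/ before /k/ → [k] (total assimilation)
After rule 1: esobbeʃukke
Rule 2: no segment meets the rule's conditions; no change.

[esobbeʃukke]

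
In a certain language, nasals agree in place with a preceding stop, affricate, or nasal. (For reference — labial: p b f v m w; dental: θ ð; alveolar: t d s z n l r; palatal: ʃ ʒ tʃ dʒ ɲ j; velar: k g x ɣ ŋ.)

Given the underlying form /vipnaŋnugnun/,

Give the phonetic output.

/n/ after /p/ (labial) → [m]
/n/ after /ŋ/ (velar) → [ŋ]
/n/ after /g/ (velar) → [ŋ]

[vipmaŋŋugŋun]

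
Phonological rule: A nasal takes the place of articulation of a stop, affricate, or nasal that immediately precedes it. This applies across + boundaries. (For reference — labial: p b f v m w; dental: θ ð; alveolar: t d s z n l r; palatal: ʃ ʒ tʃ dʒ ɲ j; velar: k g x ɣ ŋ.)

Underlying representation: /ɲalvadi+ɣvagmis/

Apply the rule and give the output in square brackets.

/m/ after /g/ (velar) → [ŋ]

[ɲalvadi+ɣvagŋis]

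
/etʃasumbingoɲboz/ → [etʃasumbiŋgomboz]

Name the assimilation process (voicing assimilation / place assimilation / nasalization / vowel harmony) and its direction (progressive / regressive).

/n/→[ŋ] /ɲ/→[m].
Each target copies a feature from the following segment, so the direction is regressive.

place assimilation, regressive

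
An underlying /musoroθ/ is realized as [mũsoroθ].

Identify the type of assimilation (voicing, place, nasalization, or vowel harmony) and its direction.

nasalization, progressive

/u/→[ũ].
Each target copies a feature from the preceding segment, so the direction is progressive.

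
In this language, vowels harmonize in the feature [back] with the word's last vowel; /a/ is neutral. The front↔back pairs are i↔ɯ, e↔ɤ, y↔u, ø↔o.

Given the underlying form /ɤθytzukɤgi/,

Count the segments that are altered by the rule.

/ɤ/ harmonizes with /i/ ([-back]) → [e]
/u/ harmonizes with /i/ ([-back]) → [y]
/ɤ/ harmonizes with /i/ ([-back]) → [e]
3 segments change.

3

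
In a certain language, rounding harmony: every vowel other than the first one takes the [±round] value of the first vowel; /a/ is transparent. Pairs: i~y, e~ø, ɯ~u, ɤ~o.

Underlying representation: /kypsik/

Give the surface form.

[kypsyk]

/i/ harmonizes with /y/ ([+round]) → [y]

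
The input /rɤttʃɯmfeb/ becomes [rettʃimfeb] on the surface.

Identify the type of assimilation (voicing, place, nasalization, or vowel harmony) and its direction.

vowel harmony, regressive

/ɤ/→[e] /ɯ/→[i].
Vowels agree with the last vowel, so the harmony is regressive.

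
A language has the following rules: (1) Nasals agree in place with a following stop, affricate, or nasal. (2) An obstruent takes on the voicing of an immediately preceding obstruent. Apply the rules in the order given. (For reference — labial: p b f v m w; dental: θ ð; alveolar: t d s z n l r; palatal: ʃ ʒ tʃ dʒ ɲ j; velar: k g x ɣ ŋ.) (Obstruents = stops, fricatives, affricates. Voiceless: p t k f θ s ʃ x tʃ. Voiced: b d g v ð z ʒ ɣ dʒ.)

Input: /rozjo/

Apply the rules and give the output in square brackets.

Rule 1: no segment meets the rule's conditions; no change.
After rule 1: rozjo
Rule 2: no segment meets the rule's conditions; no change.

[rozjo]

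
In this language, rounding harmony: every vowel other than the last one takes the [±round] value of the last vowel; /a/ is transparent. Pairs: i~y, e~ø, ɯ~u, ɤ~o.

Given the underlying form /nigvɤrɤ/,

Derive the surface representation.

no segment meets the rule's conditions; no change.

[nigvɤrɤ]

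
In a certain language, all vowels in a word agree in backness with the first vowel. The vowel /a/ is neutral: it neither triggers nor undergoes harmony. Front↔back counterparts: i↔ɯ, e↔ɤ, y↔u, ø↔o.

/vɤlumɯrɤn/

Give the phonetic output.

no segment meets the rule's conditions; no change.

[vɤlumɯrɤn]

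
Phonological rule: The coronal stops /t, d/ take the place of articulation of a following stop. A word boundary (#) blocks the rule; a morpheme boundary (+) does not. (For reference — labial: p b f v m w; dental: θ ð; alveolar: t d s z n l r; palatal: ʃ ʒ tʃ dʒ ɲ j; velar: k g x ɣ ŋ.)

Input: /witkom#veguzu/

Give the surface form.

[wikkom#veguzu]

/t/ before /k/ (velar) → [k]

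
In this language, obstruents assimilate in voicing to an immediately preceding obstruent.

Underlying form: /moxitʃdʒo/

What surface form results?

[moxitʃtʃo]

/dʒ/ after /tʃ/ (voiceless) → [tʃ]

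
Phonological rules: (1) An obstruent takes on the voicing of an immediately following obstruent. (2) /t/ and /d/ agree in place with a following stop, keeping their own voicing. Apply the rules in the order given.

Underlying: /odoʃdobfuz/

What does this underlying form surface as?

Rule 1: /ʃ/ before /d/ (voiced) → [ʒ]
Rule 1: /b/ before /f/ (voiceless) → [p]
After rule 1: odoʒdopfuz
Rule 2: no segment meets the rule's conditions; no change.

[odoʒdopfuz]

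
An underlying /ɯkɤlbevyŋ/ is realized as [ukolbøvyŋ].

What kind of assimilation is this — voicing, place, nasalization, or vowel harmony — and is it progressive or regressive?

vowel harmony, regressive

/ɯ/→[u] /ɤ/→[o] /e/→[ø].
Vowels agree with the last vowel, so the harmony is regressive.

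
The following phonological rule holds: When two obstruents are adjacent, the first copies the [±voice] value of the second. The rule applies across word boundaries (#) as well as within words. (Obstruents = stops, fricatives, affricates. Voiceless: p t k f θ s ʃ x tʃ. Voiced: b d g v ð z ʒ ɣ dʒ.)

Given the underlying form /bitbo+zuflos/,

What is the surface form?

/t/ before /b/ (voiced) → [d]

[bidbo+zuflos]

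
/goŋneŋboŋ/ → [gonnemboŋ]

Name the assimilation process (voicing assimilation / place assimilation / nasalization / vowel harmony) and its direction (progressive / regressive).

/ŋ/→[n] /ŋ/→[m].
Each target copies a feature from the following segment, so the direction is regressive.

place assimilation, regressive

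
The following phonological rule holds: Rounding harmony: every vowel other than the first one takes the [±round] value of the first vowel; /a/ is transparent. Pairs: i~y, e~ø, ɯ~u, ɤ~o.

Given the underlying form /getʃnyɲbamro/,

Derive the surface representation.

/y/ harmonizes with /e/ ([-round]) → [i]
/o/ harmonizes with /e/ ([-round]) → [ɤ]

[getʃniɲbamrɤ]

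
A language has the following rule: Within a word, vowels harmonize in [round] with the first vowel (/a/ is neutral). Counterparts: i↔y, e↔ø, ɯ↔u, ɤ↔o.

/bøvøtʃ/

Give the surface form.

[bøvøtʃ]

no segment meets the rule's conditions; no change.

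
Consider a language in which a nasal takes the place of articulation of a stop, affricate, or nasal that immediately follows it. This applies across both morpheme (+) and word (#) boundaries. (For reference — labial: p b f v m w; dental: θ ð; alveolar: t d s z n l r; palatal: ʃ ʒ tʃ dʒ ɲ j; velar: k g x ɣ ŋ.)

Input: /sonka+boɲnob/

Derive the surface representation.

[soŋka+bonnob]

/n/ before /k/ (velar) → [ŋ]
/ɲ/ before /n/ (alveolar) → [n]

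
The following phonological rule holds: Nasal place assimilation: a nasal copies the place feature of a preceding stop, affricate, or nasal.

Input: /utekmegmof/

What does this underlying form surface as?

[utekŋegŋof]

/m/ after /k/ (velar) → [ŋ]
/m/ after /g/ (velar) → [ŋ]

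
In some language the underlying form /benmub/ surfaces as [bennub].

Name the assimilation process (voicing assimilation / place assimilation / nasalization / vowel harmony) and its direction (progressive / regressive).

/m/→[n].
Each target copies a feature from the preceding segment, so the direction is progressive.

place assimilation, progressive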